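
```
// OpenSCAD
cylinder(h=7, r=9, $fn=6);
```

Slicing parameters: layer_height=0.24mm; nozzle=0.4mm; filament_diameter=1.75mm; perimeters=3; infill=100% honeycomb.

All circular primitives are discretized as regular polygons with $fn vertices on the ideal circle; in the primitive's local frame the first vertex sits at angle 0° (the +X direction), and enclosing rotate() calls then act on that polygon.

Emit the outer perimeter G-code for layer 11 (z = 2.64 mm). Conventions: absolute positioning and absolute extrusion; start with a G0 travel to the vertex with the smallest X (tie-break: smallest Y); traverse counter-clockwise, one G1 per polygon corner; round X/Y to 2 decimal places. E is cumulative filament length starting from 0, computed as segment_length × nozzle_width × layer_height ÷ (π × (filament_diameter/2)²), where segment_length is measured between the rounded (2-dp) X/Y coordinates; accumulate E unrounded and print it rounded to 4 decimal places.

G0 X-9.00 Y0.00 Z2.64
G1 X-4.50 Y-7.79 E0.3591
G1 X4.50 Y-7.79 E0.7183
G1 X9.00 Y0.00 E1.0773
G1 X4.50 Y7.79 E1.4364
G1 X-4.50 Y7.79 E1.7956
G1 X-9.00 Y0.00 E2.1547

At z = 2.64 mm: the r=9 cylinder contributes a regular 6-gon of circumradius 9. The outline is a single polygon with 6 vertices. Extrusion per mm of travel: 0.4 × 0.24 / (π × 0.875²) = 0.039912. Accumulating E over each segment gives final E = 2.1547.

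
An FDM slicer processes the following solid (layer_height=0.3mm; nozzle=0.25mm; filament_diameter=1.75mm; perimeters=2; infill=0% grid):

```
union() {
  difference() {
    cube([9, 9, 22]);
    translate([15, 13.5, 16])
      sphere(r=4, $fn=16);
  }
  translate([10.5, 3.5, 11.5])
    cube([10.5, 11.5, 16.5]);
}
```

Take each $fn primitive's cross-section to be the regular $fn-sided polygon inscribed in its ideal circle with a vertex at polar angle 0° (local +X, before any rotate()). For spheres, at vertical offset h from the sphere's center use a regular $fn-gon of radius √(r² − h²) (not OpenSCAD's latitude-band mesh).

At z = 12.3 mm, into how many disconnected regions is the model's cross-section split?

2

At z = 12.3 mm: the cube is present — its section is the full 9×9 rectangle; the r=4 sphere at (15, 13.5) slices to a regular 16-gon of circumradius 1.520 (√(r²−h²) with h=3.7 from center); Taking the first minus the rest: starting from the 9×9 cube, the r=4 sphere at (15, 13.5) misses the remaining region (no effect) — 1 connected region; the cube at (10.5, 3.5) (footprint 10.5×11.5) is included at this height; Merging all regions: the 2 present regions are separate (no shared area or edge), so areas and boundary lengths simply add and each stays a separate island — 2 connected regions. The result has 2 disconnected regions.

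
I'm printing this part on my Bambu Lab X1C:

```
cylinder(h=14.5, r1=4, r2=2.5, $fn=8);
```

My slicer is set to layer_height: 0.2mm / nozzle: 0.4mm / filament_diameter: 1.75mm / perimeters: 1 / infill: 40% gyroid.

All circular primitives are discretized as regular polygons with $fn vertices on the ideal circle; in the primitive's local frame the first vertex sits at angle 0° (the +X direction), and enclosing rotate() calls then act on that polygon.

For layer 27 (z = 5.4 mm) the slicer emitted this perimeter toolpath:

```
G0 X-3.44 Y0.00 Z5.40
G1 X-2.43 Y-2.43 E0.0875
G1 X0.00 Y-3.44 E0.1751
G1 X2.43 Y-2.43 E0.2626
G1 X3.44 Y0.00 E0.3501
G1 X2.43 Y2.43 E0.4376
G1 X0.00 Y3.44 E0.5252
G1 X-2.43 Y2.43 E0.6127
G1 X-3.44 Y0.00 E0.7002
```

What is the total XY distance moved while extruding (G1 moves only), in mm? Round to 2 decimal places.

Sum the Euclidean lengths of each G1 segment: total = 21.05 mm.

21.05 mm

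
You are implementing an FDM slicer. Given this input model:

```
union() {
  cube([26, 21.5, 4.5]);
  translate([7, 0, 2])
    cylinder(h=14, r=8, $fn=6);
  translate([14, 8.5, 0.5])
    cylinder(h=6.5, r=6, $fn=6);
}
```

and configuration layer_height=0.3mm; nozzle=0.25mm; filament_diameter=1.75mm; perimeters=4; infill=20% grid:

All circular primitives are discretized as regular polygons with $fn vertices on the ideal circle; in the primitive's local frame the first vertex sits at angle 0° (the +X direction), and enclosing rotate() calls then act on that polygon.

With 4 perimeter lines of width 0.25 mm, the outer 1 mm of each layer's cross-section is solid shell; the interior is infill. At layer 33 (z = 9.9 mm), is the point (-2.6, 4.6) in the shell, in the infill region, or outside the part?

outside

At z = 9.9 mm: the cube is not intersected at this z (z outside [0, 4.5]); the r=8 cylinder at (7, 0) contributes a regular 6-gon of circumradius 8; the cylinder at (14, 8.5) does not reach this height (z outside [0.5, 7]); Taking the union: only the r=8 cylinder at (7, 0) is present, so the union is just that shape — 1 connected region. Overall, the cross-section is a single solid region. The nearest boundary edge runs (3.00, 6.93)→(-1.00, 0.00); distance from the point to it = 3.69 mm. The point is not inside any of the regions above, so it lies outside the cross-section (3.69 mm from the nearest boundary).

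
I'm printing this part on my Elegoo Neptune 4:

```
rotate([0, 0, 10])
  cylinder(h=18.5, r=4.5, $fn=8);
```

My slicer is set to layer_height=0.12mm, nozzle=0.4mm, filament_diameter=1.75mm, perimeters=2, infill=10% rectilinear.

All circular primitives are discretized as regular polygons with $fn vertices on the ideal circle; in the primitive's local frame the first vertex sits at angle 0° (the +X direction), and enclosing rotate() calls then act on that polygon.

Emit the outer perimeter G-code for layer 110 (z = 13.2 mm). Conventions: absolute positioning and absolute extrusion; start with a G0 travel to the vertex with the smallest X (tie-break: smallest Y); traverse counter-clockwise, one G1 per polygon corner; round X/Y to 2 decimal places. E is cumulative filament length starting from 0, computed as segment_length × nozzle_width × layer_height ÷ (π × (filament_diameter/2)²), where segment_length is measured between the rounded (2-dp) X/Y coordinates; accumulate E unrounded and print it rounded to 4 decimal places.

At z = 13.2 mm: the cylinder: section is a regular 8-gon, circumradius r=4.5; (whole slice rotated 10° about Z — lengths, areas and connectivity unchanged). The outline is a single polygon with 8 vertices. Extrusion per mm of travel: 0.4 × 0.12 / (π × 0.875²) = 0.019956. Accumulating E over each segment gives final E = 0.5499.

G0 X-4.43 Y-0.78 Z13.20
G1 X-2.58 Y-3.69 E0.0688
G1 X0.78 Y-4.43 E0.1375
G1 X3.69 Y-2.58 E0.2063
G1 X4.43 Y0.78 E0.2749
G1 X2.58 Y3.69 E0.3438
G1 X-0.78 Y4.43 E0.4124
G1 X-3.69 Y2.58 E0.4812
G1 X-4.43 Y-0.78 E0.5499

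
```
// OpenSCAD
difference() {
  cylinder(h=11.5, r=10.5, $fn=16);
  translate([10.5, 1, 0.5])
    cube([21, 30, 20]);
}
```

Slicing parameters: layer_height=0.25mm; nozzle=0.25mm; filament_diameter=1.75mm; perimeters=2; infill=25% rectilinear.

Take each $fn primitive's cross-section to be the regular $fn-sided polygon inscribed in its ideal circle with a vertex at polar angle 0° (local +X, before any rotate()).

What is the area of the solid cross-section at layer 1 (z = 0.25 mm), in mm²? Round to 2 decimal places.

At z = 0.25 mm: the r=10.5 cylinder gives a regular 16-gon of circumradius 10.5 (constant along its height) (area = (16/2)·10.500²·sin(360°/16) = 337.53 mm²); the cube at (10.5, 1) is not intersected at this z (z outside [0.5, 20.5]); Subtracting the remaining from the first: none of the subtracted shapes is present at this height, so the r=10.5 cylinder is unchanged — area = 337.53 mm². Overall, the cross-section is a single solid region. Net area = 337.53 mm².

337.53 mm²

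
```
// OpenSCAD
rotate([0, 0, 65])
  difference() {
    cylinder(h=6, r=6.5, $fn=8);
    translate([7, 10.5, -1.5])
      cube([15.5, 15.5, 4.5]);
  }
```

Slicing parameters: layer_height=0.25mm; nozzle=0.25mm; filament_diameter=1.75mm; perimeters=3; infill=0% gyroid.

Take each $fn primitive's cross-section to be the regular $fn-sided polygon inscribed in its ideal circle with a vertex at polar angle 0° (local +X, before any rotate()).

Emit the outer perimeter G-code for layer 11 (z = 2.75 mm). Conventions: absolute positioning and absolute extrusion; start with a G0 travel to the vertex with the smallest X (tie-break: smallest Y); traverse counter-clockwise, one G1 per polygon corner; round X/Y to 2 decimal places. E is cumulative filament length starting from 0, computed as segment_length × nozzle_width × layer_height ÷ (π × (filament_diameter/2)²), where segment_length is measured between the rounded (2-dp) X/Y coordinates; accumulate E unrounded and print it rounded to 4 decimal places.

G0 X-6.11 Y-2.22 Z2.75
G1 X-2.75 Y-5.89 E0.1293
G1 X2.22 Y-6.11 E0.2586
G1 X5.89 Y-2.75 E0.3879
G1 X6.11 Y2.22 E0.5171
G1 X2.75 Y5.89 E0.6464
G1 X-2.22 Y6.11 E0.7757
G1 X-5.89 Y2.75 E0.9050
G1 X-6.11 Y-2.22 E1.0343

At z = 2.75 mm: the r=6.5 cylinder gives a regular 8-gon of circumradius 6.5 (constant along its height); the cube at (7, 10.5) is present — its section is the full 15.5×15.5 rectangle; Subtracting the remaining from the first: starting from the r=6.5 cylinder, the 15.5×15.5 cube at (7, 10.5) misses the remaining region (no effect) — 1 connected region; (rotated 65° about Z; rotation is an isometry so areas/perimeters/island counts are preserved). The outline is a single polygon with 8 vertices. Extrusion per mm of travel: 0.25 × 0.25 / (π × 0.875²) = 0.025984. Accumulating E over each segment gives final E = 1.0343.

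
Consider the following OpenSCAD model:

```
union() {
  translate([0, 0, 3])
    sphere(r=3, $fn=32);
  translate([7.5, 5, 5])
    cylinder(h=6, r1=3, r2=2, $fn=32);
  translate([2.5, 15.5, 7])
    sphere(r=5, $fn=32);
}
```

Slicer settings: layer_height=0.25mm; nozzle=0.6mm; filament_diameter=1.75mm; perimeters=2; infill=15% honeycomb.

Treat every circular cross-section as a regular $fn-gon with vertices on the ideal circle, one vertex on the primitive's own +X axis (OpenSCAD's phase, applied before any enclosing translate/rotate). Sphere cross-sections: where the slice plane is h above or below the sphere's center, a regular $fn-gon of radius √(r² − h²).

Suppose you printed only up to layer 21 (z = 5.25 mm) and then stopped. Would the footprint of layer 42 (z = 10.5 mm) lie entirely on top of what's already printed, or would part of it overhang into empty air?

Compare the two slices. At z = 5.25: the r=3 sphere contributes a regular 32-gon of circumradius √(3²−2.25²) = 1.984 (area = (32/2)·1.984²·sin(360°/32) = 12.29 mm²); the cone at (7.5, 5) (r1=3→r2=2) has section circumradius 2.958 here — a regular 32-gon (area = (32/2)·2.958²·sin(360°/32) = 27.32 mm²); the r=5 sphere at (2.5, 15.5) contributes a regular 32-gon of circumradius √(5²−1.75²) = 4.684 (area = (32/2)·4.684²·sin(360°/32) = 68.48 mm²); Combining (union): the 3 present regions are separate (no shared area or edge), so areas and boundary lengths simply add and each stays a separate island — area = 108.09 mm². At z = 10.5: the sphere is absent (|z−center|=7.500 > r=3); the cone at (7.5, 5) (r1=3→r2=2) has section circumradius 2.083 here — a regular 32-gon (area = (32/2)·2.083²·sin(360°/32) = 13.55 mm²); the sphere at (2.5, 15.5): section is a regular 32-gon, circumradius = √(r²−h²) = √(5²−3.5²) = 3.571 (area = (32/2)·3.571²·sin(360°/32) = 39.80 mm²); Combining (union): the 2 present regions are separate (no shared area or edge), so areas and boundary lengths simply add and each stays a separate island — area = 53.35 mm². Checking containment: the cross-section at z = 10.5 is a subset of the cross-section at z = 5.25.

entirely on top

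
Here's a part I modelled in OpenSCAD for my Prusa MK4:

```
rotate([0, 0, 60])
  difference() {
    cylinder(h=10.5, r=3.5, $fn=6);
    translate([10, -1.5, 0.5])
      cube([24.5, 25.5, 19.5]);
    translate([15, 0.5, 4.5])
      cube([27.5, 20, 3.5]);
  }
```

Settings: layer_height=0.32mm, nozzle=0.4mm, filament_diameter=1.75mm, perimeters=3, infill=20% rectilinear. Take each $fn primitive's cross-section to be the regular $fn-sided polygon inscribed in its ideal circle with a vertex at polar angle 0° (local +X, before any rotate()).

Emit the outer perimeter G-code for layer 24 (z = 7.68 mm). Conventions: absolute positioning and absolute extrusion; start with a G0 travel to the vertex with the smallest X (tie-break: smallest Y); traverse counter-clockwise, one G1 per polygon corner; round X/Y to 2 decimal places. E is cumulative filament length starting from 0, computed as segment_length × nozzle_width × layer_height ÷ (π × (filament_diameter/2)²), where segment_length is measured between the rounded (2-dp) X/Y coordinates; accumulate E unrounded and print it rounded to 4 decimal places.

At z = 7.68 mm: the cylinder: section is a regular 6-gon, circumradius r=3.5; the cube at (10, -1.5) is present — its section is the full 24.5×25.5 rectangle; the 27.5×20 cube at (15, 0.5) contributes its full rectangle; Taking the first minus the rest: starting from the r=3.5 cylinder, the 24.5×25.5 cube at (10, -1.5) misses the remaining region (no effect); the 27.5×20 cube at (15, 0.5) misses the remaining region (no effect) — 1 connected region; (whole slice rotated 60° about Z — lengths, areas and connectivity unchanged). The outline is a single polygon with 6 vertices. Extrusion per mm of travel: 0.4 × 0.32 / (π × 0.875²) = 0.053216. Accumulating E over each segment gives final E = 1.1173.

G0 X-3.50 Y0.00 Z7.68
G1 X-1.75 Y-3.03 E0.1862
G1 X1.75 Y-3.03 E0.3725
G1 X3.50 Y0.00 E0.5587
G1 X1.75 Y3.03 E0.7449
G1 X-1.75 Y3.03 E0.9311
G1 X-3.50 Y0.00 E1.1173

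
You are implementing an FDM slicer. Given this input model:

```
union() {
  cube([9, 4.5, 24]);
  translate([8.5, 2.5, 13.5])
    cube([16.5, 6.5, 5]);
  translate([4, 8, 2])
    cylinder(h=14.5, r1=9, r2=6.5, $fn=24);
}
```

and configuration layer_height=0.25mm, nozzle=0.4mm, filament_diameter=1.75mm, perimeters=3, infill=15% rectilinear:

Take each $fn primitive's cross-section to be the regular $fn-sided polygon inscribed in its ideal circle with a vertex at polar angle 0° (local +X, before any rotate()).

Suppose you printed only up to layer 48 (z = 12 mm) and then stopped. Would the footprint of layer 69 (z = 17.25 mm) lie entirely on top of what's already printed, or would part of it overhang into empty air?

part overhangs

Compare the two slices. At z = 12: the 9×4.5 cube contributes its full rectangle (area 40.50 mm²); the cube at (8.5, 2.5) does not reach this height (z outside [13.5, 18.5]); the cone at (4, 8) (r1=9→r2=6.5) has section circumradius 7.276 here — a regular 24-gon (area = (24/2)·7.276²·sin(360°/24) = 164.42 mm²); Taking the union: the regions partially overlap — summed areas 204.92 mm² minus the doubly-counted overlap 28.93 mm² gives 175.99 mm² — area = 175.99 mm². At z = 17.25: the 9×4.5 cube contributes its full rectangle (area 40.50 mm²); the 16.5×6.5 cube at (8.5, 2.5) contributes its full rectangle (area 107.25 mm²); the cone at (4, 8) does not reach this height (z outside [2, 16.5]); Merging all regions: the regions partially overlap — summed areas 147.75 mm² minus the doubly-counted overlap 1.00 mm² gives 146.75 mm² — area = 146.75 mm². Checking containment: at z = 17.25 the cross-section extends beyond the z = 12 cross-section by about 93.72 mm².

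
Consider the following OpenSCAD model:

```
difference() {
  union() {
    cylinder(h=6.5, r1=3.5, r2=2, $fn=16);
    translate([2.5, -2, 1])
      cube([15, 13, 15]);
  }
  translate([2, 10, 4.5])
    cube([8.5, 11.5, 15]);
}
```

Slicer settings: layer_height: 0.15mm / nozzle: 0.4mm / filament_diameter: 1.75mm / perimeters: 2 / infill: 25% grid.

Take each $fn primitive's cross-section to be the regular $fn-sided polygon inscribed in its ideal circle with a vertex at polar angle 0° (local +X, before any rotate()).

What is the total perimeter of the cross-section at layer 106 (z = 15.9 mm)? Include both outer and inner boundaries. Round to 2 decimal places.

At z = 15.9 mm: the cone is absent (z outside [0, 6.5]); the cube at (2.5, -2) (footprint 15×13) is included at this height (perimeter 56.00 mm); Taking the union: only the 15×13 cube at (2.5, -2) is present, so the union is just that shape — boundary = 56.00 mm; the 8.5×11.5 cube at (2, 10) contributes its full rectangle (perimeter 40.00 mm); Taking the first minus the rest: starting from the result so far, the 8.5×11.5 cube at (2, 10) partially overlaps it — only the 8.00 mm² overlap (of its 97.75 mm²) is removed, clipping the outline — boundary = 56.00 mm. Overall, the cross-section is a single solid region. Total boundary length (outer) = 56.00 mm.

56.00 mm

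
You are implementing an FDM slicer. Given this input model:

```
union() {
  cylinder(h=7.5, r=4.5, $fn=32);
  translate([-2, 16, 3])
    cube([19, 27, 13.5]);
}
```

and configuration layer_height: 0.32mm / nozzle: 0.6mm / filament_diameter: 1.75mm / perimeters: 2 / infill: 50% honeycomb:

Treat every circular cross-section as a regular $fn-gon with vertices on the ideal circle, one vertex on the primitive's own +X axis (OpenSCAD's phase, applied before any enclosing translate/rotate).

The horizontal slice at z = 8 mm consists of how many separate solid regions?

At z = 8 mm: the cylinder is absent (z outside [0, 7.5]); the cube at (-2, 16) (footprint 19×27) is included at this height; Taking the union: only the 19×27 cube at (-2, 16) is present, so the union is just that shape — 1 connected region. The result has 1 disconnected region.

1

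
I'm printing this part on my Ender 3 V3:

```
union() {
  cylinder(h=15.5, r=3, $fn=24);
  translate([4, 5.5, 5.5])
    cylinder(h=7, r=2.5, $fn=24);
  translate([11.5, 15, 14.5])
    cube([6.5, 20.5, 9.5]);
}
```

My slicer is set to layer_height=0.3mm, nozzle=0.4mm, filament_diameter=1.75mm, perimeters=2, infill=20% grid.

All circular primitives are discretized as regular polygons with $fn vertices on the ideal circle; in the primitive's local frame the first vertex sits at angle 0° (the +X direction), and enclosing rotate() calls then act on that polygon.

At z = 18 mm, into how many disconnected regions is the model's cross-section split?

1

At z = 18 mm: the cylinder does not reach this height (z outside [0, 15.5]); the cylinder at (4, 5.5) is absent (z outside [5.5, 12.5]); the 6.5×20.5 cube at (11.5, 15) contributes its full rectangle; Merging all regions: only the 6.5×20.5 cube at (11.5, 15) is present, so the union is just that shape — 1 connected region. The result has 1 disconnected region.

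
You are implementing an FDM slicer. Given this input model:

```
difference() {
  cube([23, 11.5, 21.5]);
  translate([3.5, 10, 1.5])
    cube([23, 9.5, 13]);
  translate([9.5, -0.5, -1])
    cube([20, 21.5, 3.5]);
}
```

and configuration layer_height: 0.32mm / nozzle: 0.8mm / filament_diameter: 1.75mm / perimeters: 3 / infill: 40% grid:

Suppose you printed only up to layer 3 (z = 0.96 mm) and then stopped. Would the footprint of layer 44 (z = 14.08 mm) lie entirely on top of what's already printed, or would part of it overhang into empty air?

part overhangs

Compare the two slices. At z = 0.96: the cube (footprint 23×11.5) is included at this height (area 264.50 mm²); the cube at (3.5, 10) does not reach this height (z outside [1.5, 14.5]); the cube at (9.5, -0.5) (footprint 20×21.5) is included at this height (area 430.00 mm²); After the difference (first − rest): starting from the 23×11.5 cube (264.50 mm²), the 20×21.5 cube at (9.5, -0.5) partially overlaps it — only the 155.25 mm² overlap (of its 430.00 mm²) is removed, clipping the outline — area = 109.25 mm². At z = 14.08: the cube (footprint 23×11.5) is included at this height (area 264.50 mm²); the cube at (3.5, 10) (footprint 23×9.5) is included at this height (area 218.50 mm²); the cube at (9.5, -0.5) does not reach this height (z outside [-1, 2.5]); Subtracting the remaining from the first: starting from the 23×11.5 cube (264.50 mm²), the 23×9.5 cube at (3.5, 10) partially overlaps it — only the 29.25 mm² overlap (of its 218.50 mm²) is removed, clipping the outline — area = 235.25 mm². Checking containment: at z = 14.08 the cross-section extends beyond the z = 0.96 cross-section by about 135.00 mm².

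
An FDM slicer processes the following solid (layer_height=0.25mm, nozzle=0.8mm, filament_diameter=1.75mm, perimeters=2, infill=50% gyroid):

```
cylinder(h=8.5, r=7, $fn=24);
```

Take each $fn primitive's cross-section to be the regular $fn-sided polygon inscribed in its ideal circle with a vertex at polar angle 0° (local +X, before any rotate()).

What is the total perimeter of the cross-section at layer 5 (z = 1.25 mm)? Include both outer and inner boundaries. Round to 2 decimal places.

43.86 mm

At z = 1.25 mm: the r=7 cylinder gives a regular 24-gon of circumradius 7 (constant along its height) (perimeter = 2·24·7.000·sin(180°/24) = 43.86 mm). Overall, the cross-section is a single solid region. Total boundary length (outer) = 43.86 mm.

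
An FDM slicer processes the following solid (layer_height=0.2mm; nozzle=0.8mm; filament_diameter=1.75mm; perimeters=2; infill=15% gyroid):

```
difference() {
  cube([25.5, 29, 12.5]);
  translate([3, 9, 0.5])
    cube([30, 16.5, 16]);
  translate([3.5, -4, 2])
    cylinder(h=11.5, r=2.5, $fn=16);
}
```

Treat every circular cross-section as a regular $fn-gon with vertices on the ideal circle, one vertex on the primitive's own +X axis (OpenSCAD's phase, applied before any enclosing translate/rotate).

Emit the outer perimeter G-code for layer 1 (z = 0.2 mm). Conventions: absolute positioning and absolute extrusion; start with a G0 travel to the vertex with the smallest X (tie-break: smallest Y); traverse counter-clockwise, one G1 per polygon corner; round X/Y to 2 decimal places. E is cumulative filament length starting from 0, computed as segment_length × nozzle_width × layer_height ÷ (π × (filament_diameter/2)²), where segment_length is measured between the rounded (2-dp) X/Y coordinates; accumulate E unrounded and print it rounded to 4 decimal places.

At z = 0.2 mm: the cube (footprint 25.5×29) is included at this height; the cube at (3, 9) is not intersected at this z (z outside [0.5, 16.5]); the cylinder at (3.5, -4) is not intersected at this z (z outside [2, 13.5]); Subtracting the remaining from the first: none of the subtracted shapes is present at this height, so the 25.5×29 cube is unchanged — 1 connected region. The outline is a single polygon with 4 vertices. Extrusion per mm of travel: 0.8 × 0.2 / (π × 0.875²) = 0.066520. Accumulating E over each segment gives final E = 7.2507.

G0 X0.00 Y0.00 Z0.20
G1 X25.50 Y0.00 E1.6963
G1 X25.50 Y29.00 E3.6254
G1 X0.00 Y29.00 E5.3216
G1 X0.00 Y0.00 E7.2507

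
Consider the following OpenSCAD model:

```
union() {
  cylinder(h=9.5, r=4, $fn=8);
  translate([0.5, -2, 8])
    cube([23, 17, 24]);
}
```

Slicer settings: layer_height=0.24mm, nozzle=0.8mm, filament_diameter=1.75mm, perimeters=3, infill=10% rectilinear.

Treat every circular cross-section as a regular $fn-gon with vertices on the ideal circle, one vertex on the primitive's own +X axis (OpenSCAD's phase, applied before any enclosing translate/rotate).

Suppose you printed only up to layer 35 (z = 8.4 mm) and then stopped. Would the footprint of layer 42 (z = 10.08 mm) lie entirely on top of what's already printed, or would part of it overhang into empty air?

entirely on top

Compare the two slices. At z = 8.4: the r=4 cylinder gives a regular 8-gon of circumradius 4 (constant along its height) (area = (8/2)·4.000²·sin(360°/8) = 45.25 mm²); the cube at (0.5, -2) (footprint 23×17) is included at this height (area 391.00 mm²); Merging all regions: the regions partially overlap — summed areas 436.25 mm² minus the doubly-counted overlap 15.54 mm² gives 420.72 mm² — area = 420.72 mm². At z = 10.08: the cylinder is absent (z outside [0, 9.5]); the cube at (0.5, -2) is present — its section is the full 23×17 rectangle (area 391.00 mm²); Taking the union: only the 23×17 cube at (0.5, -2) is present, so the union is just that shape — area = 391.00 mm². Checking containment: the cross-section at z = 10.08 is a subset of the cross-section at z = 8.4.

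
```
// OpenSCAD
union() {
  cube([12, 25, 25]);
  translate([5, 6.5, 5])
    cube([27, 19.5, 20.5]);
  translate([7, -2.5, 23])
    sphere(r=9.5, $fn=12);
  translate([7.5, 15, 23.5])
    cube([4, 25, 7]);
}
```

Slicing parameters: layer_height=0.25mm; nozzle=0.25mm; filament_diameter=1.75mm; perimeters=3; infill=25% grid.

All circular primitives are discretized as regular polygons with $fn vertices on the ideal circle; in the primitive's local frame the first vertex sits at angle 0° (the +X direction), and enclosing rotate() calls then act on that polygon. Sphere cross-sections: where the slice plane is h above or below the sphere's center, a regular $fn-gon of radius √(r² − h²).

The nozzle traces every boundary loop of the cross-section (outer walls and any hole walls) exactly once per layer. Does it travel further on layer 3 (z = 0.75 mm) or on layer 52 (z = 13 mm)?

layer 52 (z = 13 mm)

Layer 3 (z = 0.75): the cube is present — its section is the full 12×25 rectangle (perimeter 74.00 mm); the cube at (5, 6.5) is not intersected at this z (z outside [5, 25.5]); the sphere at (7, -2.5) is absent (|z−center|=22.250 > r=9.5); the cube at (7.5, 15) is not intersected at this z (z outside [23.5, 30.5]); Combining (union): only the 12×25 cube is present, so the union is just that shape — boundary = 74.00 mm. So its perimeter = 74.00 mm. Layer 52 (z = 13): the cube is present — its section is the full 12×25 rectangle (perimeter 74.00 mm); the 27×19.5 cube at (5, 6.5) contributes its full rectangle (perimeter 93.00 mm); the sphere at (7, -2.5) is absent (|z−center|=10.000 > r=9.5); the cube at (7.5, 15) is not intersected at this z (z outside [23.5, 30.5]); Taking the union: the regions partially overlap (shared area 129.50 mm²), so the edge portions inside another operand are dropped and the merged outline is re-measured after clipping — boundary = 116.00 mm. So its perimeter = 116.00 mm. Layer 52 is larger (116.00 vs 74.00 mm).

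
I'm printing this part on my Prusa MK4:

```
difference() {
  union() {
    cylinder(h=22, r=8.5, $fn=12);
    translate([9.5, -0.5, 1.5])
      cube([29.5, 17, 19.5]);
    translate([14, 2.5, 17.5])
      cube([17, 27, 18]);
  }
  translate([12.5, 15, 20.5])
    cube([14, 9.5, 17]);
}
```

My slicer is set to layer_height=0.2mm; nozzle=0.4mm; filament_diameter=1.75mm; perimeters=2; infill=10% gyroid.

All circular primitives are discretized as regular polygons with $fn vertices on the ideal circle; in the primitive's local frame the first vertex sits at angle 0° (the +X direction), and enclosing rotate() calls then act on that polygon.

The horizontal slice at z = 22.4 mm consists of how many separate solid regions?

1

At z = 22.4 mm: the cylinder is not intersected at this z (z outside [0, 22]); the cube at (9.5, -0.5) is absent (z outside [1.5, 21]); the cube at (14, 2.5) (footprint 17×27) is included at this height; Merging all regions: only the 17×27 cube at (14, 2.5) is present, so the union is just that shape — 1 connected region; the cube at (12.5, 15) is present — its section is the full 14×9.5 rectangle; After the difference (first − rest): starting from the result so far, the 14×9.5 cube at (12.5, 15) partially overlaps it — only the 118.75 mm² overlap (of its 133.00 mm²) is removed, clipping the outline — 1 connected region. The result has 1 disconnected region.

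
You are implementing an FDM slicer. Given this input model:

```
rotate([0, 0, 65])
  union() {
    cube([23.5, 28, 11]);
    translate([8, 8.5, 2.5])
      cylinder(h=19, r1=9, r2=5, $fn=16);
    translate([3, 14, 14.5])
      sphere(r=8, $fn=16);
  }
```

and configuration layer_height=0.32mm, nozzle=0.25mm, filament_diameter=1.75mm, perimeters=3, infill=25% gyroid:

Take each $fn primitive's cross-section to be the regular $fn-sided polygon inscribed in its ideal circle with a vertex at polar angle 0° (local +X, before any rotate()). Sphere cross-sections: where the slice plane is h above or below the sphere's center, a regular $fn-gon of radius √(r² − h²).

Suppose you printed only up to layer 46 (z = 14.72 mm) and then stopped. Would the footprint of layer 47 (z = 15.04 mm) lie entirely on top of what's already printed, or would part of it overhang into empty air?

entirely on top

Compare the two slices. At z = 14.72: the cube is not intersected at this z (z outside [0, 11]); the cone at (8, 8.5) contributes a regular 16-gon of circumradius 6.427 (interpolated between r1=9 and r2=5 at t=0.643) (area = (16/2)·6.427²·sin(360°/16) = 126.47 mm²); the sphere at (3, 14): section is a regular 16-gon, circumradius = √(r²−h²) = √(8²−0.22²) = 7.997 (area = (16/2)·7.997²·sin(360°/16) = 195.79 mm²); Merging all regions: the regions partially overlap — summed areas 322.26 mm² minus the doubly-counted overlap 57.74 mm² gives 264.52 mm² — area = 264.52 mm²; (rotated 65° about Z; rotation is an isometry so areas/perimeters/island counts are preserved). At z = 15.04: the cube is absent (z outside [0, 11]); the cone at (8, 8.5) contributes a regular 16-gon of circumradius 6.360 (interpolated between r1=9 and r2=5 at t=0.660) (area = (16/2)·6.360²·sin(360°/16) = 123.84 mm²); the r=8 sphere at (3, 14) contributes a regular 16-gon of circumradius √(8²−0.54²) = 7.982 (area = (16/2)·7.982²·sin(360°/16) = 195.04 mm²); Taking the union: the regions partially overlap — summed areas 318.88 mm² minus the doubly-counted overlap 56.51 mm² gives 262.36 mm² — area = 262.36 mm²; (whole slice rotated 65° about Z — lengths, areas and connectivity unchanged). Checking containment: the cross-section at z = 15.04 is a subset of the cross-section at z = 14.72.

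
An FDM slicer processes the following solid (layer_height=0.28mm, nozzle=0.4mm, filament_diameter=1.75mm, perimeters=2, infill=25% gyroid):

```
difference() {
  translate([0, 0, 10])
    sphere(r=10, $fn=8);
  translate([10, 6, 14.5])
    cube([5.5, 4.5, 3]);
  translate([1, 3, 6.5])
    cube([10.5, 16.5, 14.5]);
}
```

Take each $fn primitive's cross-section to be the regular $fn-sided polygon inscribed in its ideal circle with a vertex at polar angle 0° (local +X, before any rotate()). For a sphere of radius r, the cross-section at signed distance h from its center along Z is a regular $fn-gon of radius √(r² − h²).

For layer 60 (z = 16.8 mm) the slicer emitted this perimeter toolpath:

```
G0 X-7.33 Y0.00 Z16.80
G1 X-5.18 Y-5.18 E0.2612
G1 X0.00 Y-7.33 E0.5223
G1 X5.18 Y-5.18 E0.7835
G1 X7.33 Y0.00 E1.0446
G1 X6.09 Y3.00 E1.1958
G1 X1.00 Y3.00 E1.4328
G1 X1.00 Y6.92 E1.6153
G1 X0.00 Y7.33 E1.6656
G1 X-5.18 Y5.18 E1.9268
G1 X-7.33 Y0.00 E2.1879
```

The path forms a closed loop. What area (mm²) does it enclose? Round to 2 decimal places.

138.16 mm²

Apply the shoelace formula to the sequence of (X, Y) vertices; enclosed area = 138.16 mm².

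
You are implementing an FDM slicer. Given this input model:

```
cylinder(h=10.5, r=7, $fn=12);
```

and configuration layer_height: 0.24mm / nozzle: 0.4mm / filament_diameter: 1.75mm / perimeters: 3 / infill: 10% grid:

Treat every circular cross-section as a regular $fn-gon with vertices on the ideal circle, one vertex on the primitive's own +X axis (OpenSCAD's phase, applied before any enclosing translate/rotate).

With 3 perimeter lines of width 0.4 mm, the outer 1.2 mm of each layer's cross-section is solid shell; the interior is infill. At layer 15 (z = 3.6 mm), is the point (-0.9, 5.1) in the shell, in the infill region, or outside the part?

At z = 3.6 mm: the cylinder: section is a regular 12-gon, circumradius r=7. Overall, the cross-section is a single solid region. The nearest boundary edge runs (0.00, 7.00)→(-3.50, 6.06); distance from the point to it = 1.60 mm. The point is inside the cross-section and 1.60 mm from the nearest boundary — more than the 1.2 mm shell width (3 × 0.4), so it's in the infill interior.

infill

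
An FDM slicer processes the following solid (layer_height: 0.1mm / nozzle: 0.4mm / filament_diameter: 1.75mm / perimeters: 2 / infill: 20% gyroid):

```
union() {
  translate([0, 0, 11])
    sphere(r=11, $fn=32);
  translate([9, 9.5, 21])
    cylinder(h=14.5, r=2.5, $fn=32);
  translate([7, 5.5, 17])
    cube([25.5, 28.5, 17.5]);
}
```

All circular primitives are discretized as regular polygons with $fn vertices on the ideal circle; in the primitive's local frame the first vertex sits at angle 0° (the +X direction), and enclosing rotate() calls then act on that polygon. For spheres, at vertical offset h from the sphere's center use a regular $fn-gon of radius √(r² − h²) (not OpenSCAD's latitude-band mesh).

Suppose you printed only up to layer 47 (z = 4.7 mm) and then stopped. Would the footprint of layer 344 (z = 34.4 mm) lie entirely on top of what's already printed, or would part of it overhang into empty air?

part overhangs

Compare the two slices. At z = 4.7: the r=11 sphere slices to a regular 32-gon of circumradius 9.017 (√(r²−h²) with h=6.3 from center) (area = (32/2)·9.017²·sin(360°/32) = 253.80 mm²); the cylinder at (9, 9.5) is absent (z outside [21, 35.5]); the cube at (7, 5.5) does not reach this height (z outside [17, 34.5]); Combining (union): only the r=11 sphere is present, so the union is just that shape — area = 253.80 mm². At z = 34.4: the sphere is not intersected at this z (|z−center|=23.400 > r=11); the r=2.5 cylinder at (9, 9.5) contributes a regular 32-gon of circumradius 2.5 (area = (32/2)·2.500²·sin(360°/32) = 19.51 mm²); the cube at (7, 5.5) (footprint 25.5×28.5) is included at this height (area 726.75 mm²); Combining (union): the regions partially overlap — summed areas 746.26 mm² minus the doubly-counted overlap 18.51 mm² gives 727.75 mm² — area = 727.75 mm². Checking containment: at z = 34.4 the cross-section extends beyond the z = 4.7 cross-section by about 727.74 mm².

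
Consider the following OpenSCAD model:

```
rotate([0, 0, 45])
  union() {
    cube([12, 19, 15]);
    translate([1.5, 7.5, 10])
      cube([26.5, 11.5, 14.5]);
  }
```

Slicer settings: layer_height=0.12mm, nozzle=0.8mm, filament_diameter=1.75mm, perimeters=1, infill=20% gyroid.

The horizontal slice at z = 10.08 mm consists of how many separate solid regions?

At z = 10.08 mm: the cube is present — its section is the full 12×19 rectangle; the cube at (1.5, 7.5) is present — its section is the full 26.5×11.5 rectangle; Combining (union): the regions partially overlap (shared area 120.75 mm²), so overlapping operands fuse into one piece — 1 connected region; (rotated 45° about Z; rotation is an isometry so areas/perimeters/island counts are preserved). The result has 1 disconnected region.

1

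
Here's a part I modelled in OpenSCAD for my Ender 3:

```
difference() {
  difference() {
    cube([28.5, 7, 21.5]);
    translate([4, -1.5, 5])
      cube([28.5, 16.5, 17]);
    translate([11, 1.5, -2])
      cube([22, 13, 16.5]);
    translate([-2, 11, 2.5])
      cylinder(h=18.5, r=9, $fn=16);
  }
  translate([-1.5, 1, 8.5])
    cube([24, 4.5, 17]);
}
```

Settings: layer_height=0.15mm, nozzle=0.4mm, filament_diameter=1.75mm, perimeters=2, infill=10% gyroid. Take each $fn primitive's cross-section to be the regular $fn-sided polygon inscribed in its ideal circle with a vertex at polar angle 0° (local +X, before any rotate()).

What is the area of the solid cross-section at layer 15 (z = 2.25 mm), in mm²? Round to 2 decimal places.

At z = 2.25 mm: the cube (footprint 28.5×7) is included at this height (area 199.50 mm²); the cube at (4, -1.5) is not intersected at this z (z outside [5, 22]); the cube at (11, 1.5) (footprint 22×13) is included at this height (area 286.00 mm²); the cylinder at (-2, 11) is not intersected at this z (z outside [2.5, 21]); Subtracting the remaining from the first: starting from the 28.5×7 cube (199.50 mm²), the 22×13 cube at (11, 1.5) partially overlaps it — only the 96.25 mm² overlap (of its 286.00 mm²) is removed, clipping the outline — area = 103.25 mm²; the cube at (-1.5, 1) is absent (z outside [8.5, 25.5]); Taking the first minus the rest: none of the subtracted shapes is present at this height, so the result so far is unchanged — area = 103.25 mm². Overall, the cross-section is a single solid region. Net area = 103.25 mm².

103.25 mm²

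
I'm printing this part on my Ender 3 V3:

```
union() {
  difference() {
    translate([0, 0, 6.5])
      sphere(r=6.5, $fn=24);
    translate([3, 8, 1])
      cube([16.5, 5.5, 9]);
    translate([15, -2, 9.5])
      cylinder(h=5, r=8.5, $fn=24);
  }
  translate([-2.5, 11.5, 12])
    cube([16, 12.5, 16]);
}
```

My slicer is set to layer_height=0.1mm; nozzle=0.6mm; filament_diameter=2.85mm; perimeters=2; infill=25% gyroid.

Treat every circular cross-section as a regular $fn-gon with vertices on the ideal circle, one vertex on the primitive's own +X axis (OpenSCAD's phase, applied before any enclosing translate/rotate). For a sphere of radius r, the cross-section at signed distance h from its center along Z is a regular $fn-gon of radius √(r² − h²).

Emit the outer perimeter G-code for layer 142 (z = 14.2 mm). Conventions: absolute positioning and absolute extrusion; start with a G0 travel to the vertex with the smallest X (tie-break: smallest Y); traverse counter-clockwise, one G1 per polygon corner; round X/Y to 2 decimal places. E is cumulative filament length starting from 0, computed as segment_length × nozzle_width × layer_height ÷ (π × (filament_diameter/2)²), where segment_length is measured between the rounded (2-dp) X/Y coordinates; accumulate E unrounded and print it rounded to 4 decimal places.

G0 X-2.50 Y11.50 Z14.20
G1 X13.50 Y11.50 E0.1505
G1 X13.50 Y24.00 E0.2681
G1 X-2.50 Y24.00 E0.4185
G1 X-2.50 Y11.50 E0.5361

At z = 14.2 mm: the sphere does not reach this height (|z−center|=7.700 > r=6.5); the cube at (3, 8) does not reach this height (z outside [1, 10]); the r=8.5 cylinder at (15, -2) gives a regular 24-gon of circumradius 8.5 (constant along its height); After the difference (first − rest): the first operand is absent here, so nothing remains; the cube at (-2.5, 11.5) (footprint 16×12.5) is included at this height; Taking the union: only the 16×12.5 cube at (-2.5, 11.5) is present, so the union is just that shape — 1 connected region. The outline is a single polygon with 4 vertices. Extrusion per mm of travel: 0.6 × 0.1 / (π × 1.425²) = 0.009405. Accumulating E over each segment gives final E = 0.5361.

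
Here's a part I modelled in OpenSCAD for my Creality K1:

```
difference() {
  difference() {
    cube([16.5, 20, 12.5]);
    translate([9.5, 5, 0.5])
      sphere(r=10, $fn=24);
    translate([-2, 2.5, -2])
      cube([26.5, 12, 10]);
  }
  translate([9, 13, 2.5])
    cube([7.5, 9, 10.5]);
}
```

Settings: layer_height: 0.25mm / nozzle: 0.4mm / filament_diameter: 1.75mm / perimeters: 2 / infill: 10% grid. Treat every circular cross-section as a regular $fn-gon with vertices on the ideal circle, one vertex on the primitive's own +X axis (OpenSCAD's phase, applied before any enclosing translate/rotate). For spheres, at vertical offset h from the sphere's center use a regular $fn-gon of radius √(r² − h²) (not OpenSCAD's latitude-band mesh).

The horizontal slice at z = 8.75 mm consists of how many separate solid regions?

At z = 8.75 mm: the cube is present — its section is the full 16.5×20 rectangle; the sphere at (9.5, 5): section is a regular 24-gon, circumradius = √(r²−h²) = √(10²−8.25²) = 5.651; the cube at (-2, 2.5) is absent (z outside [-2, 8]); After the difference (first − rest): starting from the 16.5×20 cube, the r=10 sphere at (9.5, 5) partially overlaps it — only the 97.06 mm² overlap (of its 99.19 mm²) is removed, clipping the outline — 1 connected region; the cube at (9, 13) (footprint 7.5×9) is included at this height; Subtracting the remaining from the first: starting from that combined region, the 7.5×9 cube at (9, 13) partially overlaps it — only the 52.50 mm² overlap (of its 67.50 mm²) is removed, clipping the outline — 1 connected region. The result has 1 disconnected region.

1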